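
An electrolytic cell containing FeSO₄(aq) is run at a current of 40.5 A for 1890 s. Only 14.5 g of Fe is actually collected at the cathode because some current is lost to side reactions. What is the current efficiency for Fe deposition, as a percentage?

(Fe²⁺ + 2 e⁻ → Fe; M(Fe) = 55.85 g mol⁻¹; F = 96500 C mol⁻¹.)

65.5 %

Q = I·t = 40.50 × 1890.0 = 76540 C; n(e⁻) = 76540/96500 = 0.7932 mol.
Theoretical n(Fe) = n(e⁻)/2 = 0.3966 mol, i.e. m_theo = 0.3966 × 55.85 = 22.15 g.
Efficiency = m_actual / m_theo = 14.5 / 22.15 = 65.5 %.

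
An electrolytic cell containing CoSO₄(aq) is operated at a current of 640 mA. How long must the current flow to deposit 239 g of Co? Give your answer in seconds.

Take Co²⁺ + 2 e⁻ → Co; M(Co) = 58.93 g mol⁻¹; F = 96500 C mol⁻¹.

n(Co) = m/M = 239 / 58.93 = 4.056 mol.
Each Co atom requires 2 electrons, so n(e⁻) = 2 × 4.056 = 8.111 mol.
Q = n(e⁻)·F = 8.111 × 96500 = 782700 C.
t = Q/I = 782700 / 0.6400 A = 1223000 s.

1.22 × 10⁶ s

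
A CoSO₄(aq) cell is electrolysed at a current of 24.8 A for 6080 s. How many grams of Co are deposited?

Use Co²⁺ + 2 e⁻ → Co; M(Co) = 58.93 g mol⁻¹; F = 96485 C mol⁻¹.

46.0 g

Q = I·t = 24.80 A × 6080.0 s = 150800 C.
n(e⁻) = Q/F = 150800 / 96485 = 1.563 mol.
Co²⁺ + 2 e⁻ → Co, so n(Co) = n(e⁻)/2 = 0.7814 mol.
m = n·M = 0.7814 × 58.93 = 46.0 g.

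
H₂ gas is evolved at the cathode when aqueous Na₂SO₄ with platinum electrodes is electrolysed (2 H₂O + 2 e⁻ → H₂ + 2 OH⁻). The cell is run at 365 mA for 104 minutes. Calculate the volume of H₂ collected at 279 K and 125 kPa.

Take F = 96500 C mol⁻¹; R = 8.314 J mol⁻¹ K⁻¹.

Q = I·t = 0.3650 A × 6240.0 s = 2278 C.
n(e⁻) = Q/F = 2278 / 96500 = 0.02360 mol.
2 electrons are transferred per H₂ molecule, so n(H₂) = 0.02360 / 2 = 0.01180 mol.
V = nRT/P = (0.01180 × 8.314 × 279) / (125 × 10³ Pa) = 2.19 × 10⁻⁴ m³ = 0.219 L.

0.219 L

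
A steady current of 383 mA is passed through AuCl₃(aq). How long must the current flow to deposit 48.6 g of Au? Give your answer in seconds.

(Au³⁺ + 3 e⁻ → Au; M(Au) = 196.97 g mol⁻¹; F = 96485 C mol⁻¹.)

n(Au) = m/M = 48.6 / 196.97 = 0.2467 mol.
Each Au atom requires 3 electrons, so n(e⁻) = 3 × 0.2467 = 0.7402 mol.
Q = n(e⁻)·F = 0.7402 × 96485 = 71420 C.
t = Q/I = 71420 / 0.3830 A = 186500 s.

1.86 × 10⁵ s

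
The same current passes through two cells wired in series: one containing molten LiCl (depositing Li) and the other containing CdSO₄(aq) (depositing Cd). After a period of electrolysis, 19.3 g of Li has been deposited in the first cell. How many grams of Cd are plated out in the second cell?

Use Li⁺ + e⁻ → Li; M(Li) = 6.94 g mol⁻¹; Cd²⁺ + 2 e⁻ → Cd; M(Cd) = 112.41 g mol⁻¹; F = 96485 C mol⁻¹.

156 g

n(Li) = 19.3 / 6.94 = 2.781 mol.
Since Li⁺ + e⁻ → Li, n(e⁻) passed = 1 × 2.781 = 2.781 mol.
Cells in series carry the same charge, so the same 2.781 mol of electrons passes through cell 2.
Cd²⁺ + 2 e⁻ → Cd, so n(Cd) = 2.781 / 2 = 1.390 mol.
m(Cd) = 1.390 × 112.41 = 156 g.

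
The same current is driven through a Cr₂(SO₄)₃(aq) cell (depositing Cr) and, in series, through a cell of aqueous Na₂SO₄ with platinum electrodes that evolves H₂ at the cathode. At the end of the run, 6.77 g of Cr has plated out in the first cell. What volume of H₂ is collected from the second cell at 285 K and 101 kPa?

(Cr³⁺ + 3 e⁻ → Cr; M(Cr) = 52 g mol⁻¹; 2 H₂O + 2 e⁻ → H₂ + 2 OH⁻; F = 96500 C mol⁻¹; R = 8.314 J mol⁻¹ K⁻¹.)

n(Cr) = 6.77 / 52 = 0.1302 mol, so n(e⁻) = 3 × 0.1302 = 0.3906 mol.
The cells are in series, so the same 0.3906 mol of electrons passes through the second cell.
2 H₂O + 2 e⁻ → H₂ + 2 OH⁻ — 2 mol e⁻ per mol H₂, so n(H₂) = 0.3906/2 = 0.1953 mol.
V = nRT/P = (0.1953 × 8.314 × 285) / (101 × 10³) = 0.00458 m³ = 4.58 L.

4.58 L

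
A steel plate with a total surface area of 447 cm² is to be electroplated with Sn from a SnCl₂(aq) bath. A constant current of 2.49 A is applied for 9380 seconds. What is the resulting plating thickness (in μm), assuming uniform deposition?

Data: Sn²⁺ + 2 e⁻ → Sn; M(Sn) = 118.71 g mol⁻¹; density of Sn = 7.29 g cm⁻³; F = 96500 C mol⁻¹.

44.1 μm

Q = I·t = 2.490 × 9380.0 = 23360 C; n(e⁻) = 0.2420 mol.
n(Sn) = n(e⁻)/2 = 0.1210 mol, so m = 0.1210 × 118.71 = 14.37 g.
Volume = m/ρ = 14.37 / 7.29 = 1.971 cm³.
Thickness = V/A = 1.971 / 447 = 0.00441 cm = 44.1 μm.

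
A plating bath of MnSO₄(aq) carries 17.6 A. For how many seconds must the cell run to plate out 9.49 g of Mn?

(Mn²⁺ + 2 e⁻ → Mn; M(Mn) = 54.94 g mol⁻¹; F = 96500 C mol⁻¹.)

1890 s

n(Mn) = m/M = 9.49 / 54.94 = 0.1727 mol.
Each Mn atom requires 2 electrons, so n(e⁻) = 2 × 0.1727 = 0.3455 mol.
Q = n(e⁻)·F = 0.3455 × 96500 = 33340 C.
t = Q/I = 33340 / 17.60 A = 1894 s.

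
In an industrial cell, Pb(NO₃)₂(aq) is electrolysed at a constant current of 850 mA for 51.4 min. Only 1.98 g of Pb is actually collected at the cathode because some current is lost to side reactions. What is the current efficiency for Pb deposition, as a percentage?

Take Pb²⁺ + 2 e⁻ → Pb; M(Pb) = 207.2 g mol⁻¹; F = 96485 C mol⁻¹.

Q = I·t = 0.8500 × 3084.0 = 2621 C; n(e⁻) = 2621/96485 = 0.02717 mol.
Theoretical n(Pb) = n(e⁻)/2 = 0.01358 mol, i.e. m_theo = 0.01358 × 207.2 = 2.815 g.
Efficiency = m_actual / m_theo = 1.98 / 2.815 = 70.3 %.

70.3 %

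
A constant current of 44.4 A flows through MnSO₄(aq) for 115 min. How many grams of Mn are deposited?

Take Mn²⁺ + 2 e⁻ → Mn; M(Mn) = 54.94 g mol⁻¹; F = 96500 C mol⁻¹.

Q = I·t = 44.40 A × 6900.0 s = 306400 C.
n(e⁻) = Q/F = 306400 / 96500 = 3.175 mol.
Mn²⁺ + 2 e⁻ → Mn, so n(Mn) = n(e⁻)/2 = 1.587 mol.
m = n·M = 1.587 × 54.94 = 87.2 g.

87.2 g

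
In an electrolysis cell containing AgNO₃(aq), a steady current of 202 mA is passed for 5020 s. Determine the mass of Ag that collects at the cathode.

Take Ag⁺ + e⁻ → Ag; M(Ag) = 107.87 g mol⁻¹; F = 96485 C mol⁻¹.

1.13 g

Q = I·t = 0.2020 A × 5020.0 s = 1014 C.
n(e⁻) = Q/F = 1014 / 96485 = 0.01051 mol.
Ag⁺ + e⁻ → Ag, so n(Ag) = n(e⁻)/1 = 0.01051 mol.
m = n·M = 0.01051 × 107.87 = 1.13 g.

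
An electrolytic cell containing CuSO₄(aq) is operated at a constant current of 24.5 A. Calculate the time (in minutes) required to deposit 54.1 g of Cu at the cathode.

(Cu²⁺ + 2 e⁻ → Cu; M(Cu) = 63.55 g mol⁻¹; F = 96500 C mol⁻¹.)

n(Cu) = m/M = 54.1 / 63.55 = 0.8513 mol.
Each Cu atom requires 2 electrons, so n(e⁻) = 2 × 0.8513 = 1.703 mol.
Q = n(e⁻)·F = 1.703 × 96500 = 164300 C.
t = Q/I = 164300 / 24.50 A = 6706 s = 112 min.

112 min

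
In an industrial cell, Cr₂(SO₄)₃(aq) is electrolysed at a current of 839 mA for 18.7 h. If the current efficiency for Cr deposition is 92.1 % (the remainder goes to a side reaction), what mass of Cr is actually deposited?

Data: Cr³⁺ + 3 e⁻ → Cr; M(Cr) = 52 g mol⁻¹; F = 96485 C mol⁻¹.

9.35 g

Q = I·t = 0.8390 × 67320 = 56480 C.
n(e⁻) = 56480/96485 = 0.5854 mol; theoretically n(Cr) = 0.5854/3 = 0.1951 mol, m_theo = 10.15 g.
At 92.1 % efficiency, m_actual = 0.921 × 10.15 = 9.35 g.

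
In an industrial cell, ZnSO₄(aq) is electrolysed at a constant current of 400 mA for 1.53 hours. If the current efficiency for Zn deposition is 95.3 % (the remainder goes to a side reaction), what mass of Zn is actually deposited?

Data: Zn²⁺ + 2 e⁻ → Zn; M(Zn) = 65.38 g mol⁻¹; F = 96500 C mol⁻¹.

0.711 g

Q = I·t = 0.4000 × 5508.0 = 2203 C.
n(e⁻) = 2203/96500 = 0.02283 mol; theoretically n(Zn) = 0.02283/2 = 0.01142 mol, m_theo = 0.7463 g.
At 95.3 % efficiency, m_actual = 0.953 × 0.7463 = 0.711 g.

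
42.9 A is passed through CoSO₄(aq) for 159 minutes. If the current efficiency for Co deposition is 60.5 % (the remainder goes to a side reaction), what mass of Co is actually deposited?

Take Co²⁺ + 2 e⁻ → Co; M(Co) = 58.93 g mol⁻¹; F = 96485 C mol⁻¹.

Q = I·t = 42.90 × 9540.0 = 409300 C.
n(e⁻) = 409300/96485 = 4.242 mol; theoretically n(Co) = 4.242/2 = 2.121 mol, m_theo = 125.0 g.
At 60.5 % efficiency, m_actual = 0.605 × 125.0 = 75.6 g.

75.6 g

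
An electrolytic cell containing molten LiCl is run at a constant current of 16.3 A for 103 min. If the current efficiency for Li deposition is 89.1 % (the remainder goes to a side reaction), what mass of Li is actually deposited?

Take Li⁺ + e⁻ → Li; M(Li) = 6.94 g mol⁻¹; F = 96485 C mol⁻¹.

Q = I·t = 16.30 × 6180.0 = 100700 C.
n(e⁻) = 100700/96485 = 1.044 mol; theoretically n(Li) = 1.044/1 = 1.044 mol, m_theo = 7.246 g.
At 89.1 % efficiency, m_actual = 0.891 × 7.246 = 6.46 g.

6.46 g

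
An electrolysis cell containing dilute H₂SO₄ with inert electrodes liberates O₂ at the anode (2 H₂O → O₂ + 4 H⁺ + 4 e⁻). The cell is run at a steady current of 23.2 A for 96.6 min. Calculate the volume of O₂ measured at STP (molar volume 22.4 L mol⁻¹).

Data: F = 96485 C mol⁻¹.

7.80 L

Q = I·t = 23.20 A × 5796.0 s = 134500 C.
n(e⁻) = Q/F = 134500 / 96485 = 1.394 mol.
4 electrons are transferred per O₂ molecule, so n(O₂) = 1.394 / 4 = 0.3484 mol.
V = n × V_m = 0.3484 × 22.4 = 7.80 L.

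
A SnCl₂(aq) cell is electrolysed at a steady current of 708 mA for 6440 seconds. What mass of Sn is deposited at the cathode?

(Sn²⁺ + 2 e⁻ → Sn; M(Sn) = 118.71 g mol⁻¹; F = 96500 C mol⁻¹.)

2.80 g

Q = I·t = 0.7080 A × 6440.0 s = 4560 C.
n(e⁻) = Q/F = 4560 / 96500 = 0.04725 mol.
Sn²⁺ + 2 e⁻ → Sn, so n(Sn) = n(e⁻)/2 = 0.02362 mol.
m = n·M = 0.02362 × 118.71 = 2.80 g.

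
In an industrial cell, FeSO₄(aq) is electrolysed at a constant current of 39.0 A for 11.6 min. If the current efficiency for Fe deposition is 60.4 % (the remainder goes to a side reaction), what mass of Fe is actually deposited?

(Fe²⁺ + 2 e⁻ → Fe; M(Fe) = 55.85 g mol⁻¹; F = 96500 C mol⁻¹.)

4.74 g

Q = I·t = 39.00 × 696.00 = 27140 C.
n(e⁻) = 27140/96500 = 0.2813 mol; theoretically n(Fe) = 0.2813/2 = 0.1406 mol, m_theo = 7.855 g.
At 60.4 % efficiency, m_actual = 0.604 × 7.855 = 4.74 g.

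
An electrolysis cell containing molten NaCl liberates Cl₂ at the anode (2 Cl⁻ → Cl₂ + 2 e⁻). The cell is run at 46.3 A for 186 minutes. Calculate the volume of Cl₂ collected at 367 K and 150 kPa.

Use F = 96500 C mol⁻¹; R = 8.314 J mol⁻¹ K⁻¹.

Q = I·t = 46.30 A × 11160 s = 516700 C.
n(e⁻) = Q/F = 516700 / 96500 = 5.354 mol.
2 electrons are transferred per Cl₂ molecule, so n(Cl₂) = 5.354 / 2 = 2.677 mol.
V = nRT/P = (2.677 × 8.314 × 367) / (150 × 10³ Pa) = 0.0545 m³ = 54.5 L.

54.5 L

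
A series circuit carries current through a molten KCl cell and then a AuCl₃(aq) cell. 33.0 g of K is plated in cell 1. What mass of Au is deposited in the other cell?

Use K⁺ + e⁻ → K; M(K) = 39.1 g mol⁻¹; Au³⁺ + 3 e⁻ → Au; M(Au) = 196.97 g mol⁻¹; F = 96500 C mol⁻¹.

55.4 g

n(K) = 33.0 / 39.1 = 0.8440 mol.
Since K⁺ + e⁻ → K, n(e⁻) passed = 1 × 0.8440 = 0.8440 mol.
Cells in series carry the same charge, so the same 0.8440 mol of electrons passes through cell 2.
Au³⁺ + 3 e⁻ → Au, so n(Au) = 0.8440 / 3 = 0.2813 mol.
m(Au) = 0.2813 × 196.97 = 55.4 g.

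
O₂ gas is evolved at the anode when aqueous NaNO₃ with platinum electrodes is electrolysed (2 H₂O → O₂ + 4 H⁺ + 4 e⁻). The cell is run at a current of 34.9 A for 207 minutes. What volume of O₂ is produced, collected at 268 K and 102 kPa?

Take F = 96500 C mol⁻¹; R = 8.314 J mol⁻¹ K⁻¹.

Q = I·t = 34.90 A × 12420 s = 433500 C.
n(e⁻) = Q/F = 433500 / 96500 = 4.492 mol.
4 electrons are transferred per O₂ molecule, so n(O₂) = 4.492 / 4 = 1.123 mol.
V = nRT/P = (1.123 × 8.314 × 268) / (102 × 10³ Pa) = 0.0245 m³ = 24.5 L.

24.5 L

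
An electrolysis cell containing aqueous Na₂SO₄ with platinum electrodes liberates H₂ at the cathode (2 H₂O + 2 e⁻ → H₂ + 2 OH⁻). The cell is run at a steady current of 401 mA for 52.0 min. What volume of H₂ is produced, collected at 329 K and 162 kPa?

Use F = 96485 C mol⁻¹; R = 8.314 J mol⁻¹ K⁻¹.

0.109 L

Q = I·t = 0.4010 A × 3120.0 s = 1251 C.
n(e⁻) = Q/F = 1251 / 96485 = 0.01297 mol.
2 electrons are transferred per H₂ molecule, so n(H₂) = 0.01297 / 2 = 0.006483 mol.
V = nRT/P = (0.006483 × 8.314 × 329) / (162 × 10³ Pa) = 1.09 × 10⁻⁴ m³ = 0.109 L.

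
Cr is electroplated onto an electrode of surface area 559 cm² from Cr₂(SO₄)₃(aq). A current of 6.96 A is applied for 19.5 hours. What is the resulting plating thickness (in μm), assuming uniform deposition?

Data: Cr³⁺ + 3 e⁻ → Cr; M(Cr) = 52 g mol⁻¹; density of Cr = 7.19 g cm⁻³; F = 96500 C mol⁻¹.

218 μm

Q = I·t = 6.960 × 70200 = 488600 C; n(e⁻) = 5.063 mol.
n(Cr) = n(e⁻)/3 = 1.688 mol, so m = 1.688 × 52 = 87.76 g.
Volume = m/ρ = 87.76 / 7.19 = 12.21 cm³.
Thickness = V/A = 12.21 / 559 = 0.0218 cm = 218 μm.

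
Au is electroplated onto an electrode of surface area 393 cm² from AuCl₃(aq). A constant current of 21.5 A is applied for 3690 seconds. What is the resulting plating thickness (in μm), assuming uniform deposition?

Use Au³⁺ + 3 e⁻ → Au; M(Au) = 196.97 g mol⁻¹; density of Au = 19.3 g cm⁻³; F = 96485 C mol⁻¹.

71.2 μm

Q = I·t = 21.50 × 3690.0 = 79340 C; n(e⁻) = 0.8223 mol.
n(Au) = n(e⁻)/3 = 0.2741 mol, so m = 0.2741 × 196.97 = 53.99 g.
Volume = m/ρ = 53.99 / 19.3 = 2.797 cm³.
Thickness = V/A = 2.797 / 393 = 0.00712 cm = 71.2 μm.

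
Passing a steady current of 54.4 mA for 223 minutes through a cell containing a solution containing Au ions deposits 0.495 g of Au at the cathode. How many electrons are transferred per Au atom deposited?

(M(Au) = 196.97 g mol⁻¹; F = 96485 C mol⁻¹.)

Q = I·t = 0.05440 A × 13380 s = 727.9 C, so n(e⁻) = 727.9/96485 = 0.007544 mol.
n(Au) deposited = 0.495 / 196.97 = 0.002513 mol.
Electrons per atom = n(e⁻)/n(Au) = 0.007544 / 0.002513 = 3.00 ≈ 3, so the ion is Au³⁺.

3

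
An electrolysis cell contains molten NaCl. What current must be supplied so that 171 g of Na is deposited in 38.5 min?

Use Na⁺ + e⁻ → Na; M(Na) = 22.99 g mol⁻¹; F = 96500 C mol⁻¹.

311 A

n(Na) = 171 / 22.99 = 7.438 mol.
n(e⁻) = 1 × 7.438 = 7.438 mol.
Q = n(e⁻)·F = 7.438 × 96500 = 717800 C.
I = Q/t = 717800 / 2310.0 s = 311 A.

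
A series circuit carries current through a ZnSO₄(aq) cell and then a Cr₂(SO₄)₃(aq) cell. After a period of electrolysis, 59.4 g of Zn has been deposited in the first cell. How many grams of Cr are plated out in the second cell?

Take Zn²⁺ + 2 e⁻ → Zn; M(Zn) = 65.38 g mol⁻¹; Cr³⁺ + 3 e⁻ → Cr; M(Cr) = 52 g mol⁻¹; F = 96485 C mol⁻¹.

n(Zn) = 59.4 / 65.38 = 0.9085 mol.
Since Zn²⁺ + 2 e⁻ → Zn, n(e⁻) passed = 2 × 0.9085 = 1.817 mol.
Cells in series carry the same charge, so the same 1.817 mol of electrons passes through cell 2.
Cr³⁺ + 3 e⁻ → Cr, so n(Cr) = 1.817 / 3 = 0.6057 mol.
m(Cr) = 0.6057 × 52 = 31.5 g.

31.5 g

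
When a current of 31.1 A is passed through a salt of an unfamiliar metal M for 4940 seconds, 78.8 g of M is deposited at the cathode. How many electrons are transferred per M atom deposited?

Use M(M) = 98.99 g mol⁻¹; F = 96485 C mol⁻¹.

Q = I·t = 31.10 A × 4940.0 s = 153600 C, so n(e⁻) = 153600/96485 = 1.592 mol.
n(M) deposited = 78.8 / 98.99 = 0.7960 mol.
Electrons per atom = n(e⁻)/n(M) = 1.592 / 0.7960 = 2.00 ≈ 2, so the ion is M²⁺.

2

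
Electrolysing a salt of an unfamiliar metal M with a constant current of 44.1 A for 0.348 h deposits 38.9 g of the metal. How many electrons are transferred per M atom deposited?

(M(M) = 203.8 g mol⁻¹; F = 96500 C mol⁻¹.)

3

Q = I·t = 44.10 A × 1252.8 s = 55250 C, so n(e⁻) = 55250/96500 = 0.5725 mol.
n(M) deposited = 38.9 / 203.8 = 0.1909 mol.
Electrons per atom = n(e⁻)/n(M) = 0.5725 / 0.1909 = 3.00 ≈ 3, so the ion is M³⁺.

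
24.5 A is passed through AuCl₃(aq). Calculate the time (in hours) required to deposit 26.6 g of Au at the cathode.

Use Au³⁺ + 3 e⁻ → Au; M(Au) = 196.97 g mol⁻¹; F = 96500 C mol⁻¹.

0.443 h

n(Au) = m/M = 26.6 / 196.97 = 0.1350 mol.
Each Au atom requires 3 electrons, so n(e⁻) = 3 × 0.1350 = 0.4051 mol.
Q = n(e⁻)·F = 0.4051 × 96500 = 39100 C.
t = Q/I = 39100 / 24.50 A = 1596 s = 0.443 h.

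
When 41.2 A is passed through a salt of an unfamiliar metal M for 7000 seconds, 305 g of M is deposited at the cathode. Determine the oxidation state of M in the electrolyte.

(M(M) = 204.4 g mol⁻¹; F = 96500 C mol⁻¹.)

Q = I·t = 41.20 A × 7000.0 s = 288400 C, so n(e⁻) = 288400/96500 = 2.989 mol.
n(M) deposited = 305 / 204.4 = 1.492 mol.
Electrons per atom = n(e⁻)/n(M) = 2.989 / 1.492 = 2.00 ≈ 2, so the ion is M²⁺.

+2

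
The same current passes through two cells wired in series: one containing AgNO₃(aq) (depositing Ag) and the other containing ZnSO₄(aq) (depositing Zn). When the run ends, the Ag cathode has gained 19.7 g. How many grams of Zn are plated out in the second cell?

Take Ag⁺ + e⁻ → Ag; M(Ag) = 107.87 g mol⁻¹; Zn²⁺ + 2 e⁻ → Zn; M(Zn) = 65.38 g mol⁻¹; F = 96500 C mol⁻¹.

n(Ag) = 19.7 / 107.87 = 0.1826 mol.
Since Ag⁺ + e⁻ → Ag, n(e⁻) passed = 1 × 0.1826 = 0.1826 mol.
Cells in series carry the same charge, so the same 0.1826 mol of electrons passes through cell 2.
Zn²⁺ + 2 e⁻ → Zn, so n(Zn) = 0.1826 / 2 = 0.09131 mol.
m(Zn) = 0.09131 × 65.38 = 5.97 g.

5.97 g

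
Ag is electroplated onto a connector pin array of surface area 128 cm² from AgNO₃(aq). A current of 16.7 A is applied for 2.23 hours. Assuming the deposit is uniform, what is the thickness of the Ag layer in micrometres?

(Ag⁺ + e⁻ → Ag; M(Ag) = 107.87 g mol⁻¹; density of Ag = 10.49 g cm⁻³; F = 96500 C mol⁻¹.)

Q = I·t = 16.70 × 8028.0 = 134100 C; n(e⁻) = 1.389 mol.
n(Ag) = n(e⁻)/1 = 1.389 mol, so m = 1.389 × 107.87 = 149.9 g.
Volume = m/ρ = 149.9 / 10.49 = 14.29 cm³.
Thickness = V/A = 14.29 / 128 = 0.112 cm = 1120 μm.

1120 μm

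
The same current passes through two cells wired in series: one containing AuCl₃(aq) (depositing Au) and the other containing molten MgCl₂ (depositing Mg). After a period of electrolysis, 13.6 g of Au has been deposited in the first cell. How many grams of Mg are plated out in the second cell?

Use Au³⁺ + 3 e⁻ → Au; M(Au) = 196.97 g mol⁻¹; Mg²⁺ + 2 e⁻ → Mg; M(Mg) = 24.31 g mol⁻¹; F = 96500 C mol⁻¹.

n(Au) = 13.6 / 196.97 = 0.06905 mol.
Since Au³⁺ + 3 e⁻ → Au, n(e⁻) passed = 3 × 0.06905 = 0.2071 mol.
Cells in series carry the same charge, so the same 0.2071 mol of electrons passes through cell 2.
Mg²⁺ + 2 e⁻ → Mg, so n(Mg) = 0.2071 / 2 = 0.1036 mol.
m(Mg) = 0.1036 × 24.31 = 2.52 g.

2.52 g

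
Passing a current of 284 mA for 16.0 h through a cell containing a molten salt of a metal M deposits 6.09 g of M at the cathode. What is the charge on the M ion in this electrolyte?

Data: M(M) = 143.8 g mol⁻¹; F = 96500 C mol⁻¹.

Q = I·t = 0.2840 A × 57600 s = 16360 C, so n(e⁻) = 16360/96500 = 0.1695 mol.
n(M) deposited = 6.09 / 143.8 = 0.04235 mol.
Electrons per atom = n(e⁻)/n(M) = 0.1695 / 0.04235 = 4.00 ≈ 4, so the ion is M⁴⁺.

+4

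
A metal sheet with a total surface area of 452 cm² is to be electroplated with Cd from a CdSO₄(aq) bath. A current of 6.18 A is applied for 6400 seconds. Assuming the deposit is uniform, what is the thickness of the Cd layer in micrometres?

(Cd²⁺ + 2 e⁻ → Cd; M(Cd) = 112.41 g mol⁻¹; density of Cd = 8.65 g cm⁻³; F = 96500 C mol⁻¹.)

Q = I·t = 6.180 × 6400.0 = 39550 C; n(e⁻) = 0.4099 mol.
n(Cd) = n(e⁻)/2 = 0.2049 mol, so m = 0.2049 × 112.41 = 23.04 g.
Volume = m/ρ = 23.04 / 8.65 = 2.663 cm³.
Thickness = V/A = 2.663 / 452 = 0.00589 cm = 58.9 μm.

58.9 μm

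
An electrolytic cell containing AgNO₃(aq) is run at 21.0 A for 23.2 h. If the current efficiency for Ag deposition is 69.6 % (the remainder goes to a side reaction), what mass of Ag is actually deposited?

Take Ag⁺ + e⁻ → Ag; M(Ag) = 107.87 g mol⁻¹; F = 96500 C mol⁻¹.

1360 g

Q = I·t = 21.00 × 83520 = 1754000 C.
n(e⁻) = 1754000/96500 = 18.18 mol; theoretically n(Ag) = 18.18/1 = 18.18 mol, m_theo = 1961 g.
At 69.6 % efficiency, m_actual = 0.696 × 1961 = 1360 g.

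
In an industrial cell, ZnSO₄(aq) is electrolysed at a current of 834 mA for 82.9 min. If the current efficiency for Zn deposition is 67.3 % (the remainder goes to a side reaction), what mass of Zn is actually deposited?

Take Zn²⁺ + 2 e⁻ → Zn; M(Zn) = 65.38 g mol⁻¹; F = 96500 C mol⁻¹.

0.946 g

Q = I·t = 0.8340 × 4974.0 = 4148 C.
n(e⁻) = 4148/96500 = 0.04299 mol; theoretically n(Zn) = 0.04299/2 = 0.02149 mol, m_theo = 1.405 g.
At 67.3 % efficiency, m_actual = 0.673 × 1.405 = 0.946 g.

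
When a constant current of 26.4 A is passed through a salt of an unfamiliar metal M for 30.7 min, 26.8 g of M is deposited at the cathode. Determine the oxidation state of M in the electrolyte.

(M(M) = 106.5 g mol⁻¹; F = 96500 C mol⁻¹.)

+2

Q = I·t = 26.40 A × 1842.0 s = 48630 C, so n(e⁻) = 48630/96500 = 0.5039 mol.
n(M) deposited = 26.8 / 106.5 = 0.2516 mol.
Electrons per atom = n(e⁻)/n(M) = 0.5039 / 0.2516 = 2.00 ≈ 2, so the ion is M²⁺.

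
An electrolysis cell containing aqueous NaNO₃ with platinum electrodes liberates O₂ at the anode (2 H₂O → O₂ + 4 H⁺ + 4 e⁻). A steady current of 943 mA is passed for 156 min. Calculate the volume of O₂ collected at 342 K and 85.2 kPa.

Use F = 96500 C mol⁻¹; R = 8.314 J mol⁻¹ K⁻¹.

0.763 L

Q = I·t = 0.9430 A × 9360.0 s = 8826 C.
n(e⁻) = Q/F = 8826 / 96500 = 0.09147 mol.
4 electrons are transferred per O₂ molecule, so n(O₂) = 0.09147 / 4 = 0.02287 mol.
V = nRT/P = (0.02287 × 8.314 × 342) / (85.2 × 10³ Pa) = 7.63 × 10⁻⁴ m³ = 0.763 L.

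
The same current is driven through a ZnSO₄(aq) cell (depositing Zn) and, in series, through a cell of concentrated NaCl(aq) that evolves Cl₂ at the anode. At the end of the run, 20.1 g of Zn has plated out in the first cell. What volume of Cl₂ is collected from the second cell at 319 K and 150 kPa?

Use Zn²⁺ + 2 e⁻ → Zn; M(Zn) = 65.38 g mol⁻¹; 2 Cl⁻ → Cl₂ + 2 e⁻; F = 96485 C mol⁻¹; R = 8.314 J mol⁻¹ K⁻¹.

5.44 L

n(Zn) = 20.1 / 65.38 = 0.3074 mol, so n(e⁻) = 2 × 0.3074 = 0.6149 mol.
The cells are in series, so the same 0.6149 mol of electrons passes through the second cell.
2 Cl⁻ → Cl₂ + 2 e⁻ — 2 mol e⁻ per mol Cl₂, so n(Cl₂) = 0.6149/2 = 0.3074 mol.
V = nRT/P = (0.3074 × 8.314 × 319) / (150 × 10³) = 0.00544 m³ = 5.44 L.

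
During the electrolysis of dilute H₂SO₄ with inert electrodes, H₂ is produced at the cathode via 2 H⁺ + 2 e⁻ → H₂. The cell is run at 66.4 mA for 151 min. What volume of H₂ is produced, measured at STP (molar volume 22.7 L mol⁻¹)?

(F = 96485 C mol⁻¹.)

Q = I·t = 0.06640 A × 9060.0 s = 601.6 C.
n(e⁻) = Q/F = 601.6 / 96485 = 0.006235 mol.
2 electrons are transferred per H₂ molecule, so n(H₂) = 0.006235 / 2 = 0.003118 mol.
V = n × V_m = 0.003118 × 22.7 = 0.0708 L.

0.0708 L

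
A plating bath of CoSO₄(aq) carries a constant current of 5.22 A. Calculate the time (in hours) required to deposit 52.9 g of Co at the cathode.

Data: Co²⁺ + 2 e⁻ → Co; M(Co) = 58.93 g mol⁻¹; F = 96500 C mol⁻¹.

9.22 h

n(Co) = m/M = 52.9 / 58.93 = 0.8977 mol.
Each Co atom requires 2 electrons, so n(e⁻) = 2 × 0.8977 = 1.795 mol.
Q = n(e⁻)·F = 1.795 × 96500 = 173300 C.
t = Q/I = 173300 / 5.220 A = 33190 s = 9.22 h.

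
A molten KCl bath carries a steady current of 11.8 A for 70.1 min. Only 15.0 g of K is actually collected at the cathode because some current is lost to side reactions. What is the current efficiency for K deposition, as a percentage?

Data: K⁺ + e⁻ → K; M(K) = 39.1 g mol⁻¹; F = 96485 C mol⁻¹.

74.6 %

Q = I·t = 11.80 × 4206.0 = 49630 C; n(e⁻) = 49630/96485 = 0.5144 mol.
Theoretical n(K) = n(e⁻)/1 = 0.5144 mol, i.e. m_theo = 0.5144 × 39.1 = 20.11 g.
Efficiency = m_actual / m_theo = 15.0 / 20.11 = 74.6 %.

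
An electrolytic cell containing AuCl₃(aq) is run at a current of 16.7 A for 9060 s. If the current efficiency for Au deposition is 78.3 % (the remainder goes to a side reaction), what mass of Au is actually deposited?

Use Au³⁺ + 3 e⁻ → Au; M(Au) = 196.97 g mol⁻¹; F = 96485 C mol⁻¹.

80.6 g

Q = I·t = 16.70 × 9060.0 = 151300 C.
n(e⁻) = 151300/96485 = 1.568 mol; theoretically n(Au) = 1.568/3 = 0.5227 mol, m_theo = 103.0 g.
At 78.3 % efficiency, m_actual = 0.783 × 103.0 = 80.6 g.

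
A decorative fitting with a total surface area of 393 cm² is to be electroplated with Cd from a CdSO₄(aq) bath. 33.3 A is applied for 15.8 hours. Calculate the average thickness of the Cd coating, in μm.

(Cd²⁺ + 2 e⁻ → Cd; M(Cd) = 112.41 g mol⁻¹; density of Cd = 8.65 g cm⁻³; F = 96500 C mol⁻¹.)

3250 μm

Q = I·t = 33.30 × 56880 = 1894000 C; n(e⁻) = 19.63 mol.
n(Cd) = n(e⁻)/2 = 9.814 mol, so m = 9.814 × 112.41 = 1103 g.
Volume = m/ρ = 1103 / 8.65 = 127.5 cm³.
Thickness = V/A = 127.5 / 393 = 0.325 cm = 3250 μm.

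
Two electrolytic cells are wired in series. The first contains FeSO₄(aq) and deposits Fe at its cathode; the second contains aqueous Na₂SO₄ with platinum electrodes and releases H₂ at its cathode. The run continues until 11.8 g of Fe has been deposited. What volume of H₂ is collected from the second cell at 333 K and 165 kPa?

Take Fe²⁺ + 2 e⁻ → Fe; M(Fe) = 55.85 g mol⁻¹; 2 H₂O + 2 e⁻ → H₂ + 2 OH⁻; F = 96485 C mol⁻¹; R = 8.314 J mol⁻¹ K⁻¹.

n(Fe) = 11.8 / 55.85 = 0.2113 mol, so n(e⁻) = 2 × 0.2113 = 0.4226 mol.
The cells are in series, so the same 0.4226 mol of electrons passes through the second cell.
2 H₂O + 2 e⁻ → H₂ + 2 OH⁻ — 2 mol e⁻ per mol H₂, so n(H₂) = 0.4226/2 = 0.2113 mol.
V = nRT/P = (0.2113 × 8.314 × 333) / (165 × 10³) = 0.00355 m³ = 3.55 L.

3.55 L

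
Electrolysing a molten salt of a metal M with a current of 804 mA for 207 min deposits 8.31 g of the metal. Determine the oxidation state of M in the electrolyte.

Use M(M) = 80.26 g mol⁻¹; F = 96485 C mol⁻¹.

Q = I·t = 0.8040 A × 12420 s = 9986 C, so n(e⁻) = 9986/96485 = 0.1035 mol.
n(M) deposited = 8.31 / 80.26 = 0.1035 mol.
Electrons per atom = n(e⁻)/n(M) = 0.1035 / 0.1035 = 1.00 ≈ 1, so the ion is M⁺.

+1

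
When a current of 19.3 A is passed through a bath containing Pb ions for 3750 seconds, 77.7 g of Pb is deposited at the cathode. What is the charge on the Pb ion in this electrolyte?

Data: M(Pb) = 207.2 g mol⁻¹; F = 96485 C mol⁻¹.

Q = I·t = 19.30 A × 3750.0 s = 72380 C, so n(e⁻) = 72380/96485 = 0.7501 mol.
n(Pb) deposited = 77.7 / 207.2 = 0.3750 mol.
Electrons per atom = n(e⁻)/n(Pb) = 0.7501 / 0.3750 = 2.00 ≈ 2, so the ion is Pb²⁺.

+2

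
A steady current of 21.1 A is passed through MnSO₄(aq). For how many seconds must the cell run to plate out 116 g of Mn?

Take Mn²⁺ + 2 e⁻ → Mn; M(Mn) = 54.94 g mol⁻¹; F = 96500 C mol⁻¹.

19300 s

n(Mn) = m/M = 116 / 54.94 = 2.111 mol.
Each Mn atom requires 2 electrons, so n(e⁻) = 2 × 2.111 = 4.223 mol.
Q = n(e⁻)·F = 4.223 × 96500 = 407500 C.
t = Q/I = 407500 / 21.10 A = 19310 s.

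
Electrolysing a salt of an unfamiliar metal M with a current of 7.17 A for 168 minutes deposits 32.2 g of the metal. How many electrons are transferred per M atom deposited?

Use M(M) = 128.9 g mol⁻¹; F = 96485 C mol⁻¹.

3

Q = I·t = 7.170 A × 10080 s = 72270 C, so n(e⁻) = 72270/96485 = 0.7491 mol.
n(M) deposited = 32.2 / 128.9 = 0.2498 mol.
Electrons per atom = n(e⁻)/n(M) = 0.7491 / 0.2498 = 3.00 ≈ 3, so the ion is M³⁺.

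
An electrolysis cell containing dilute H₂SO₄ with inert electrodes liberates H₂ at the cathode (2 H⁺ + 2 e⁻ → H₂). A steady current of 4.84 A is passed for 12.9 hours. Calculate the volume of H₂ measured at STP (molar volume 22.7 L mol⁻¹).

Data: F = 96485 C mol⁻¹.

26.4 L

Q = I·t = 4.840 A × 46440 s = 224800 C.
n(e⁻) = Q/F = 224800 / 96485 = 2.330 mol.
2 electrons are transferred per H₂ molecule, so n(H₂) = 2.330 / 2 = 1.165 mol.
V = n × V_m = 1.165 × 22.7 = 26.4 L.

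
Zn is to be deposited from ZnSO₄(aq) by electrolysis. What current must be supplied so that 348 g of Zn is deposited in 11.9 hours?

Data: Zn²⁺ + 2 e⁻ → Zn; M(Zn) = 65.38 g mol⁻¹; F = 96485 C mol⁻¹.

24.0 A

n(Zn) = 348 / 65.38 = 5.323 mol.
n(e⁻) = 2 × 5.323 = 10.65 mol.
Q = n(e⁻)·F = 10.65 × 96485 = 1027000 C.
I = Q/t = 1027000 / 42840 s = 24.0 A.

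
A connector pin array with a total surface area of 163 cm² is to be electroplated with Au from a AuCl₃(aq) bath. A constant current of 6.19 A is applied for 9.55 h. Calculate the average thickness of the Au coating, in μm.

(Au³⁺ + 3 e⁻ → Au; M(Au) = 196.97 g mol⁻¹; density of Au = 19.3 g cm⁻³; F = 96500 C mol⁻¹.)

Q = I·t = 6.190 × 34380 = 212800 C; n(e⁻) = 2.205 mol.
n(Au) = n(e⁻)/3 = 0.7351 mol, so m = 0.7351 × 196.97 = 144.8 g.
Volume = m/ρ = 144.8 / 19.3 = 7.502 cm³.
Thickness = V/A = 7.502 / 163 = 0.0460 cm = 460 μm.

460 μm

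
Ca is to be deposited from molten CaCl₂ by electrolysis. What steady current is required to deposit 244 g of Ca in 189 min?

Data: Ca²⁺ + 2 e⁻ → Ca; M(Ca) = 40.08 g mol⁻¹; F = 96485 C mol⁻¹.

n(Ca) = 244 / 40.08 = 6.088 mol.
n(e⁻) = 2 × 6.088 = 12.18 mol.
Q = n(e⁻)·F = 12.18 × 96485 = 1175000 C.
I = Q/t = 1175000 / 11340 s = 104 A.

104 A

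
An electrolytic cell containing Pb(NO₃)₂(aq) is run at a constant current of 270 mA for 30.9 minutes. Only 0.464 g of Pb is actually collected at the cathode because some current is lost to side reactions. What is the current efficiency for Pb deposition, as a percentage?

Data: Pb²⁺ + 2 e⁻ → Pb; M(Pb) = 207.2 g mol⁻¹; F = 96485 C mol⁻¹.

86.3 %

Q = I·t = 0.2700 × 1854.0 = 500.6 C; n(e⁻) = 500.6/96485 = 0.005188 mol.
Theoretical n(Pb) = n(e⁻)/2 = 0.002594 mol, i.e. m_theo = 0.002594 × 207.2 = 0.5375 g.
Efficiency = m_actual / m_theo = 0.464 / 0.5375 = 86.3 %.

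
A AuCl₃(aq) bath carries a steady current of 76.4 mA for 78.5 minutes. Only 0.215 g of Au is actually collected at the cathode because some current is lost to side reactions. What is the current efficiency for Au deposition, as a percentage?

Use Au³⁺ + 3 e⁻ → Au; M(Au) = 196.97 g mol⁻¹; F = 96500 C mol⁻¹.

Q = I·t = 0.07640 × 4710.0 = 359.8 C; n(e⁻) = 359.8/96500 = 0.003729 mol.
Theoretical n(Au) = n(e⁻)/3 = 0.001243 mol, i.e. m_theo = 0.001243 × 196.97 = 0.2448 g.
Efficiency = m_actual / m_theo = 0.215 / 0.2448 = 87.8 %.

87.8 %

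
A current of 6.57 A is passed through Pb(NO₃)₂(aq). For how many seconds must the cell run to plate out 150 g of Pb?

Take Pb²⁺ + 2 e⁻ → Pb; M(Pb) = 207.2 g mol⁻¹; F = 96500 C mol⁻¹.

n(Pb) = m/M = 150 / 207.2 = 0.7239 mol.
Each Pb atom requires 2 electrons, so n(e⁻) = 2 × 0.7239 = 1.448 mol.
Q = n(e⁻)·F = 1.448 × 96500 = 139700 C.
t = Q/I = 139700 / 6.570 A = 21270 s.

21300 s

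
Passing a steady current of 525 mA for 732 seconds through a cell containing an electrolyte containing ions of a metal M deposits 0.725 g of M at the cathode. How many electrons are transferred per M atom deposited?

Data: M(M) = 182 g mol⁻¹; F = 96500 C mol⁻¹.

1

Q = I·t = 0.5250 A × 732.00 s = 384.3 C, so n(e⁻) = 384.3/96500 = 0.003982 mol.
n(M) deposited = 0.725 / 182 = 0.003984 mol.
Electrons per atom = n(e⁻)/n(M) = 0.003982 / 0.003984 = 1.00 ≈ 1, so the ion is M⁺.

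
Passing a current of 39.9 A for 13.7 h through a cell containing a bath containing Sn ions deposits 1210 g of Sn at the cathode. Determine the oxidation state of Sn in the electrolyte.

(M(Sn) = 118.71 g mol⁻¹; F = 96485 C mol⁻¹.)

+2

Q = I·t = 39.90 A × 49320 s = 1968000 C, so n(e⁻) = 1968000/96485 = 20.40 mol.
n(Sn) deposited = 1210 / 118.71 = 10.19 mol.
Electrons per atom = n(e⁻)/n(Sn) = 20.40 / 10.19 = 2.00 ≈ 2, so the ion is Sn²⁺.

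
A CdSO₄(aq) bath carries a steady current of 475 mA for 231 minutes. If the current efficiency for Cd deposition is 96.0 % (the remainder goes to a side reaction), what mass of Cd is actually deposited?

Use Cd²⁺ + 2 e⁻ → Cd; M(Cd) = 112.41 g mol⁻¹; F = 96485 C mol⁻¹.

Q = I·t = 0.4750 × 13860 = 6584 C.
n(e⁻) = 6584/96485 = 0.06823 mol; theoretically n(Cd) = 0.06823/2 = 0.03412 mol, m_theo = 3.835 g.
At 96.0 % efficiency, m_actual = 0.960 × 3.835 = 3.68 g.

3.68 g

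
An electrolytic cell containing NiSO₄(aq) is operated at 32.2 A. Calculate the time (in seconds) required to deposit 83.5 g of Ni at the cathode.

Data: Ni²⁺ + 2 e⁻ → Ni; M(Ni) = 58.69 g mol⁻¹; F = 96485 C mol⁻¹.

n(Ni) = m/M = 83.5 / 58.69 = 1.423 mol.
Each Ni atom requires 2 electrons, so n(e⁻) = 2 × 1.423 = 2.845 mol.
Q = n(e⁻)·F = 2.845 × 96485 = 274500 C.
t = Q/I = 274500 / 32.20 A = 8526 s.

8530 s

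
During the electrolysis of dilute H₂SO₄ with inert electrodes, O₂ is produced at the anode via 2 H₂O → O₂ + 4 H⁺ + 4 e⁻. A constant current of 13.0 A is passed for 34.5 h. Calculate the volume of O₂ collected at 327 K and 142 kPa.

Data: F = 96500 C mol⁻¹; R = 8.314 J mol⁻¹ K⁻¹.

80.1 L

Q = I·t = 13.00 A × 124200 s = 1615000 C.
n(e⁻) = Q/F = 1615000 / 96500 = 16.73 mol.
4 electrons are transferred per O₂ molecule, so n(O₂) = 16.73 / 4 = 4.183 mol.
V = nRT/P = (4.183 × 8.314 × 327) / (142 × 10³ Pa) = 0.0801 m³ = 80.1 L.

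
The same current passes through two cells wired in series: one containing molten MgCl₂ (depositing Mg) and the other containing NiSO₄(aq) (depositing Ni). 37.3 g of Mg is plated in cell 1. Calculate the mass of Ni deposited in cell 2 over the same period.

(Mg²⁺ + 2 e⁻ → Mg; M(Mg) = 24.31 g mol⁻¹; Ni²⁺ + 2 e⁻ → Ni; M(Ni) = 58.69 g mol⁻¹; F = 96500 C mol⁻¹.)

90.1 g

n(Mg) = 37.3 / 24.31 = 1.534 mol.
Since Mg²⁺ + 2 e⁻ → Mg, n(e⁻) passed = 2 × 1.534 = 3.069 mol.
Cells in series carry the same charge, so the same 3.069 mol of electrons passes through cell 2.
Ni²⁺ + 2 e⁻ → Ni, so n(Ni) = 3.069 / 2 = 1.534 mol.
m(Ni) = 1.534 × 58.69 = 90.1 g.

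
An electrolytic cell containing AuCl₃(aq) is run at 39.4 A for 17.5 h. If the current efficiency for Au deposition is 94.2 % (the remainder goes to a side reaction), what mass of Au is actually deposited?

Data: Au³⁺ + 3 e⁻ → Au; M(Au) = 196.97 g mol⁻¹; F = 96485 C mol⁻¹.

Q = I·t = 39.40 × 63000 = 2482000 C.
n(e⁻) = 2482000/96485 = 25.73 mol; theoretically n(Au) = 25.73/3 = 8.575 mol, m_theo = 1689 g.
At 94.2 % efficiency, m_actual = 0.942 × 1689 = 1590 g.

1590 g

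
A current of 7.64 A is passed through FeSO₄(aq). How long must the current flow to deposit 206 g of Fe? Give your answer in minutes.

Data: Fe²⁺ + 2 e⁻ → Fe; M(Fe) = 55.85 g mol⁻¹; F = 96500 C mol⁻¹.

1550 min

n(Fe) = m/M = 206 / 55.85 = 3.688 mol.
Each Fe atom requires 2 electrons, so n(e⁻) = 2 × 3.688 = 7.377 mol.
Q = n(e⁻)·F = 7.377 × 96500 = 711900 C.
t = Q/I = 711900 / 7.640 A = 93180 s = 1550 min.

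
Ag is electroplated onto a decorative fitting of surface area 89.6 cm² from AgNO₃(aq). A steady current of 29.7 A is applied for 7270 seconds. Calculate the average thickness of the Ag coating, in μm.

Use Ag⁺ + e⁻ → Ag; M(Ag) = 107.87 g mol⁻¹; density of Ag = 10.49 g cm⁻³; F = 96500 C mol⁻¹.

2570 μm

Q = I·t = 29.70 × 7270.0 = 215900 C; n(e⁻) = 2.238 mol.
n(Ag) = n(e⁻)/1 = 2.238 mol, so m = 2.238 × 107.87 = 241.4 g.
Volume = m/ρ = 241.4 / 10.49 = 23.01 cm³.
Thickness = V/A = 23.01 / 89.6 = 0.257 cm = 2570 μm.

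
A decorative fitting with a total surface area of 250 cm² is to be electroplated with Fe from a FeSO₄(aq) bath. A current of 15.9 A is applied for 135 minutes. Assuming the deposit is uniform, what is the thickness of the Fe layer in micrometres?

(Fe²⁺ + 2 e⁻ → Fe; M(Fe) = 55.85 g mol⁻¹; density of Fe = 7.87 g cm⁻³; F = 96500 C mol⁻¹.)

189 μm

Q = I·t = 15.90 × 8100.0 = 128800 C; n(e⁻) = 1.335 mol.
n(Fe) = n(e⁻)/2 = 0.6673 mol, so m = 0.6673 × 55.85 = 37.27 g.
Volume = m/ρ = 37.27 / 7.87 = 4.736 cm³.
Thickness = V/A = 4.736 / 250 = 0.0189 cm = 189 μm.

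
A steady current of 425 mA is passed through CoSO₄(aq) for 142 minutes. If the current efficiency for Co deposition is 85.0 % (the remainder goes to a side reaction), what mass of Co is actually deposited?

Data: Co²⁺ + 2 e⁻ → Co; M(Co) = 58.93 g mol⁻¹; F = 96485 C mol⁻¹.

Q = I·t = 0.4250 × 8520.0 = 3621 C.
n(e⁻) = 3621/96485 = 0.03753 mol; theoretically n(Co) = 0.03753/2 = 0.01876 mol, m_theo = 1.106 g.
At 85.0 % efficiency, m_actual = 0.850 × 1.106 = 0.940 g.

0.940 g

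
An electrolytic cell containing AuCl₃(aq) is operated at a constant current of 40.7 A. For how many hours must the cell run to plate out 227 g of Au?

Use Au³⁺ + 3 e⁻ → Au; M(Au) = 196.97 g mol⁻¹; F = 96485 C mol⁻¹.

n(Au) = m/M = 227 / 196.97 = 1.152 mol.
Each Au atom requires 3 electrons, so n(e⁻) = 3 × 1.152 = 3.457 mol.
Q = n(e⁻)·F = 3.457 × 96485 = 333600 C.
t = Q/I = 333600 / 40.70 A = 8196 s = 2.28 h.

2.28 h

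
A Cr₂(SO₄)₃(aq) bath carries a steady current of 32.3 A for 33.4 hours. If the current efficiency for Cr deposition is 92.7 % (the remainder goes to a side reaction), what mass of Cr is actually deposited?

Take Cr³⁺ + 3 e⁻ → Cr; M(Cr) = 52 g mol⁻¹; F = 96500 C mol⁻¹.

Q = I·t = 32.30 × 120240 = 3884000 C.
n(e⁻) = 3884000/96500 = 40.25 mol; theoretically n(Cr) = 40.25/3 = 13.42 mol, m_theo = 697.6 g.
At 92.7 % efficiency, m_actual = 0.927 × 697.6 = 647 g.

647 g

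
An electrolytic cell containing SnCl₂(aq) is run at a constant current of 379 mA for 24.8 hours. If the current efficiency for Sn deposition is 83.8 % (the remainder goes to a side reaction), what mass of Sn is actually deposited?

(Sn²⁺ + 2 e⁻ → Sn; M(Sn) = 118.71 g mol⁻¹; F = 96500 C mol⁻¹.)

Q = I·t = 0.3790 × 89280 = 33840 C.
n(e⁻) = 33840/96500 = 0.3506 mol; theoretically n(Sn) = 0.3506/2 = 0.1753 mol, m_theo = 20.81 g.
At 83.8 % efficiency, m_actual = 0.838 × 20.81 = 17.4 g.

17.4 g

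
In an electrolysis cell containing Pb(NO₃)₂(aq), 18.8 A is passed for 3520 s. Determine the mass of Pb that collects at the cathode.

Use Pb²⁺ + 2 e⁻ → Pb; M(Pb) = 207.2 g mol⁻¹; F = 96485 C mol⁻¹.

Q = I·t = 18.80 A × 3520.0 s = 66180 C.
n(e⁻) = Q/F = 66180 / 96485 = 0.6859 mol.
Pb²⁺ + 2 e⁻ → Pb, so n(Pb) = n(e⁻)/2 = 0.3429 mol.
m = n·M = 0.3429 × 207.2 = 71.1 g.

71.1 g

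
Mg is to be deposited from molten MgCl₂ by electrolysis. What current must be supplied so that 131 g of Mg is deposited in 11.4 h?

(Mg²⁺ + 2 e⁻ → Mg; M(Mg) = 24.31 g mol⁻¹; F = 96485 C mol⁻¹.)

n(Mg) = 131 / 24.31 = 5.389 mol.
n(e⁻) = 2 × 5.389 = 10.78 mol.
Q = n(e⁻)·F = 10.78 × 96485 = 1040000 C.
I = Q/t = 1040000 / 41040 s = 25.3 A.

25.3 A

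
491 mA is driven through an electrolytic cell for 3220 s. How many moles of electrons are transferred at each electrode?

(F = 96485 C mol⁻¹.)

Q = I·t = 0.4910 A × 3220.0 s = 1581 C.
n(e⁻) = Q/F = 1581 / 96485 = 0.0164 mol.

0.0164 mol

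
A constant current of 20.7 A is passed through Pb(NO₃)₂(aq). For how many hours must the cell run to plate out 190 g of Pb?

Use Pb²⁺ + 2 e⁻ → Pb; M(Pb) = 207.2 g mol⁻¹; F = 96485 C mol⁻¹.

2.37 h

n(Pb) = m/M = 190 / 207.2 = 0.9170 mol.
Each Pb atom requires 2 electrons, so n(e⁻) = 2 × 0.9170 = 1.834 mol.
Q = n(e⁻)·F = 1.834 × 96485 = 177000 C.
t = Q/I = 177000 / 20.70 A = 8548 s = 2.37 h.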